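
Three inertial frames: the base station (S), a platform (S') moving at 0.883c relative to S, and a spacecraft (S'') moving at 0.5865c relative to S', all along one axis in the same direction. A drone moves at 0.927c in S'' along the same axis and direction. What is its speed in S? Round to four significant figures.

First combine the drone and spacecraft (S''→S'): u₁ = (0.927 + 0.5865)/(1 + 0.927×0.5865) = 1.5135/1.5436855 = 0.98045.
Then combine with the platform (S'→S): u = (0.98045 + 0.883)/(1 + 0.98045×0.883) = 1.86345/1.86573735 = 0.99877.

0.9988c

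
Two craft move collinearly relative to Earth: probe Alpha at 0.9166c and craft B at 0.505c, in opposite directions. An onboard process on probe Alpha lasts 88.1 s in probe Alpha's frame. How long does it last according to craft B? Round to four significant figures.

The velocity of probe Alpha relative to craft B is (0.9166 + 0.505)c / (1 + 0.9166×0.505) = 0.97178c; relative speed 0.97178c.
γ for this relative speed: γ = 1/√(1 − 0.944356) = 4.2393.
The clock on probe Alpha records proper time, so craft B measures Δt = γΔτ = 4.2393 × 88.1 = 373.5 s.

373.5 s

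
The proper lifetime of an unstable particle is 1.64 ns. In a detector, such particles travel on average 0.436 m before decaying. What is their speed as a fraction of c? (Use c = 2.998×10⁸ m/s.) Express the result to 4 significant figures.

d = βγcτ ⇒ βγ = d/(cτ) = 0.4360 m / (0.491672 m) = 0.88677.
β = (βγ)/√(1+(βγ)²) = 0.88677/√1.786361 = 0.6635.

0.6635c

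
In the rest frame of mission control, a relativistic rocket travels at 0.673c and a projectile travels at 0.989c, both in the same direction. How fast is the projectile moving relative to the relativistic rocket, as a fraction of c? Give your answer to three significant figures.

Transform to the relativistic rocket's frame: u' = (u − v)/(1 − uv/c²).
u' = (0.989 − 0.673)/(1 − 0.989×0.673) = 0.316/0.334403 = 0.94497.
Speed in the relativistic rocket's frame: 0.945c (in the same direction).

0.945c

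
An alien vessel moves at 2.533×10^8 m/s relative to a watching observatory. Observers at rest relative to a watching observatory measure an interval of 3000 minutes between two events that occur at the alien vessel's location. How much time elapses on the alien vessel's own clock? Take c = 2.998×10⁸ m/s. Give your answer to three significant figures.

β = v/c = (2.533×10^8 m/s)/(2.998×10⁸ m/s) = 0.844897.
γ = 1/√(1 − β²) = 1/√(1 − 0.7138509) = 1/√0.2861491 = 1/0.534929 = 1.8694.
The moving clock records proper time: Δτ = Δt/γ = 3000/1.8694 = 1600 minutes.

1600 minutes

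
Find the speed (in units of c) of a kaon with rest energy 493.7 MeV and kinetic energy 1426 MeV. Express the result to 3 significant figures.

γ = 1 + K/(mc²) = 1 + 1426/493.7 = 3.8884.
β = √(1 − 1/γ²) = √(1 − 0.0661391) = √0.9338609 = 0.966.

0.966c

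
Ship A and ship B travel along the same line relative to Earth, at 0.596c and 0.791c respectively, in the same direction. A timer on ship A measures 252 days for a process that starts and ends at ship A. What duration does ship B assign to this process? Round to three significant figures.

Transform ship A's velocity into ship B's frame: (0.596 − 0.791)/(1 − 0.596·0.791) = −0.195/0.528564, so the relative speed is 0.36892c.
γ for this relative speed: γ = 1/√(1 − 0.136102) = 1.0759.
The clock on ship A records proper time, so ship B measures Δt = γΔτ = 1.0759 × 252 = 271 days.

271 days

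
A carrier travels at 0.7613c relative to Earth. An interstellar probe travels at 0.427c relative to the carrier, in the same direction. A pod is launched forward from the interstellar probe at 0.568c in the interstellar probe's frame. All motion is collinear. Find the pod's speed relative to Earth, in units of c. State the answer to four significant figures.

Apply u = (u'+v)/(1+u'v) twice. Pod in the carrier frame: (0.568+0.427)/(1+0.568·0.427) = 0.995/1.242536 = 0.80078c.
That velocity, transformed to the rest frame of Earth: (0.80078+0.7613)/(1+0.80078·0.7613) = 1.56208/1.609633814 = 0.97046c.

0.9705c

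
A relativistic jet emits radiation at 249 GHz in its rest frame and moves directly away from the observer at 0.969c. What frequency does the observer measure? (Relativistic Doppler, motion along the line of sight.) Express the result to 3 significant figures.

Relativistic Doppler (source moving away): f_obs = f_src · √((1−β)/(1+β)).
With β = 0.969: factor = √(0.031/1.969) = 0.12548.
f_obs = 249 × 0.12548 = 31.2 GHz.

31.2 GHz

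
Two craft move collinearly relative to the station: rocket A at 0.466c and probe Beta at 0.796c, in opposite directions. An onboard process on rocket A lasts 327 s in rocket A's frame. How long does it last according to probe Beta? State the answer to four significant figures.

837.1 s

Transform rocket A's velocity into probe Beta's frame: (0.466 + 0.796)/(1 + 0.466·0.796) = 1.262/1.370936, so the relative speed is 0.92054c.
γ for this relative speed: γ = 1/√(1 − 0.847394) = 2.5598.
The clock on rocket A records proper time, so probe Beta measures Δt = γΔτ = 2.5598 × 327 = 837.1 s.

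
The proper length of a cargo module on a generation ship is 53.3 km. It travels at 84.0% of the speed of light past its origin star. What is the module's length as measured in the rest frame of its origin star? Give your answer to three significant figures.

28.9 km

With β = 0.84, γ = 1/√(1 − 0.84²) = 1/√0.2944 = 1.843.
Length contraction: L = L₀/γ = 53.3/1.843 = 28.9 km.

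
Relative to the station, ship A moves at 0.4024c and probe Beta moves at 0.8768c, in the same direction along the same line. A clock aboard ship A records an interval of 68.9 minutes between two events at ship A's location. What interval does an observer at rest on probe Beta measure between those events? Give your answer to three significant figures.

101 minutes

Transform ship A's velocity into probe Beta's frame: (0.4024 − 0.8768)/(1 − 0.4024·0.8768) = −0.4744/0.64717568, so the relative speed is 0.73303c.
γ for this relative speed: γ = 1/√(1 − 0.537333) = 1.4702.
Ship A's interval is proper; time dilation gives Δt_B = γΔτ = 1.4702 × 68.9 minutes = 101 minutes.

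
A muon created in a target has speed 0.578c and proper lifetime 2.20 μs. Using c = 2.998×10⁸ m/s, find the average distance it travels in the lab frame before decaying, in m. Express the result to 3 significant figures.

467 m

γ = 1/√(1 − β²) = 1/√(1 − 0.334084) = 1/√0.665916 = 1/0.816037 = 1.2254.
Lab-frame lifetime: Δt = γτ = 1.2254 × 2.20 μs = 2.6959 μs.
Distance: d = vΔt = 0.578 × 2.998×10⁸ m/s × 2.6959×10^-6 s = 467 m.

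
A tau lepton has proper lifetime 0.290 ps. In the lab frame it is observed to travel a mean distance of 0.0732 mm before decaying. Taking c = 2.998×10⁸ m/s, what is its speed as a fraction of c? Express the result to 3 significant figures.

d = βγcτ ⇒ βγ = d/(cτ) = 7.320×10^-5 m / (8.6942×10^-5 m) = 0.84194.
β = (βγ)/√(1+(βγ)²) = 0.84194/√1.708863 = 0.644.

0.644c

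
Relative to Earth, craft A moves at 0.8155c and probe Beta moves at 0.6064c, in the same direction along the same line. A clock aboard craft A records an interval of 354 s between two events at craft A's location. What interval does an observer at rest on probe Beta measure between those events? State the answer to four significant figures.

Speed of craft A in probe Beta's frame: u = (v_A − v_B)/(1 − v_A v_B/c²) = (0.8155 − 0.6064)/(1 − 0.8155×0.6064) = 0.2091/0.5054808 = 0.41367; |u| = 0.41367c.
At |u| = 0.41367c, γ = (1 − 0.171123)^(−1/2) = 1.0984.
Craft A's interval is proper; time dilation gives Δt_B = γΔτ = 1.0984 × 354 s = 388.8 s.

388.8 s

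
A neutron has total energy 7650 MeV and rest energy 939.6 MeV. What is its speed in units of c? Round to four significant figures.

0.9924c

γ = E/(mc²) = 7650/939.6 = 8.1418.
β = √(1 − 1/γ²) = √(1 − 0.0150855) = √0.9849145 = 0.9924.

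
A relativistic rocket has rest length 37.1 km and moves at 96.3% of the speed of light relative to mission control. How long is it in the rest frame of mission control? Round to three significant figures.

10.0 km

β² = 0.927369, so γ = 1/√0.072631 = 3.7106.
Length contraction: L = L₀/γ = 37.1/3.7106 = 10.0 km.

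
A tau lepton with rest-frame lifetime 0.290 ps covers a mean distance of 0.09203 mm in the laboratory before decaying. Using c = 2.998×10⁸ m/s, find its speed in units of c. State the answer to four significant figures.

0.7269c

Let x = d/(cτ) = 9.203×10^-5 m / (2.998×10⁸ m/s × 2.900×10^-13 s) = 1.0585. Since d = βγcτ, x = βγ = β/√(1−β²).
Solving: β² = x²/(1+x²) = 1.12042/2.12042 = 0.528395, so β = 0.7269.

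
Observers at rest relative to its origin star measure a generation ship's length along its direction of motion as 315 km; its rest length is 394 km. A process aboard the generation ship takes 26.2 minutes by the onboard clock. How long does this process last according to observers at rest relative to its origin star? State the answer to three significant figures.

32.8 minutes

γ = L₀/L = 394/315 = 1.25079.
The same γ dilates the second interval: 1.25079 × 26.2 minutes = 32.8 minutes.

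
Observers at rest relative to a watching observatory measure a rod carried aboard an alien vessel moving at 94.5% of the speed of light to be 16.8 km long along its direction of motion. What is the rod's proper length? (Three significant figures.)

51.4 km

Lorentz factor: γ = (1 − 0.893025)^(−1/2) = 3.0574.
Proper length: L₀ = γ·L = 3.0574 × 16.8 = 51.4 km.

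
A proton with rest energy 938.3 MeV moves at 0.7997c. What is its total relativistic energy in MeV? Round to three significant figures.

1560 MeV

γ = 1/√(1 − β²) = 1/√(1 − 0.63952009) = 1/√0.36047991 = 1/0.6004 = 1.6656.
Total energy: E = γmc² = 1.6656 × 938.3 MeV = 1560 MeV.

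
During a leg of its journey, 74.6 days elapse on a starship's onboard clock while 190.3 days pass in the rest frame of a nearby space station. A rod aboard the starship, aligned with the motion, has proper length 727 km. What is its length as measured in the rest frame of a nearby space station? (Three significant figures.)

The time-dilation ratio gives γ = 190.3/74.6 = 2.55094.
The rod contracts by the same γ: 727 km / 2.55094 = 285 km.

285 km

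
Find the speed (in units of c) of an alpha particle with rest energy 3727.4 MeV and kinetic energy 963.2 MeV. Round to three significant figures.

K = (γ−1)mc², so γ = 1 + 963.2/3727.4 = 1.2584.
Then v/c = √(1 − γ⁻²) = √(1 − 0.631484) = √0.368516 = 0.607.

0.607c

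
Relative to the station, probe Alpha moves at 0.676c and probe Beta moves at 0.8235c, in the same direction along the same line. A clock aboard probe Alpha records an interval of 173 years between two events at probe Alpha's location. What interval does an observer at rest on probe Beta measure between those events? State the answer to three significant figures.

183 years

The velocity of probe Alpha relative to probe Beta is (0.676 − 0.8235)c / (1 − 0.676×0.8235) = −0.33272c; relative speed 0.33272c.
At |u| = 0.33272c, γ = (1 − 0.110703)^(−1/2) = 1.0604.
Probe Alpha's interval is proper; time dilation gives Δt_B = γΔτ = 1.0604 × 173 years = 183 years.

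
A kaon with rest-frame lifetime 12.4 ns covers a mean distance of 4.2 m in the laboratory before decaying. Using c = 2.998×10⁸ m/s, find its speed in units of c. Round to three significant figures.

Lab distance = (lab lifetime)·v = γτ·βc, so βγ = d/(cτ) = 4.200/(2.998×10⁸ × 1.240×10^-8) = 1.1298.
With βγ = 1.1298: γ² = 1 + (βγ)² = 2.27645, and β = (βγ)/γ = 1.1298/1.50879 = 0.749.

0.749c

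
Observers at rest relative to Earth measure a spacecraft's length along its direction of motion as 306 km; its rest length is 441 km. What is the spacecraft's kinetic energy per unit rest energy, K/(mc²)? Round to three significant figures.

0.441

Length contraction gives γ = L₀/L = 441/306 = 1.44118.
Since K = (γ−1)mc², K/(mc²) = 1.44118 − 1 = 0.441.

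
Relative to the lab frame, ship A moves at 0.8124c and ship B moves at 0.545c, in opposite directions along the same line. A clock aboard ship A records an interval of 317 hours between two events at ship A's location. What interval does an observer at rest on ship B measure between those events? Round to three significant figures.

Transform ship A's velocity into ship B's frame: (0.8124 + 0.545)/(1 + 0.8124·0.545) = 1.3574/1.442758, so the relative speed is 0.94084c.
γ for this relative speed: γ = 1/√(1 − 0.88518) = 2.9511.
The clock on ship A records proper time, so ship B measures Δt = γΔτ = 2.9511 × 317 = 935 hours.

935 hours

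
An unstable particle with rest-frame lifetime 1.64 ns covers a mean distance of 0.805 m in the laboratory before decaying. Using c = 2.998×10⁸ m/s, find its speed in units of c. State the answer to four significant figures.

0.8534c

Let x = d/(cτ) = 0.8050 m / (2.998×10⁸ m/s × 1.640×10^-9 s) = 1.6373. Since d = βγcτ, x = βγ = β/√(1−β²).
Solving: β² = x²/(1+x²) = 2.68075/3.68075 = 0.728316, so β = 0.8534.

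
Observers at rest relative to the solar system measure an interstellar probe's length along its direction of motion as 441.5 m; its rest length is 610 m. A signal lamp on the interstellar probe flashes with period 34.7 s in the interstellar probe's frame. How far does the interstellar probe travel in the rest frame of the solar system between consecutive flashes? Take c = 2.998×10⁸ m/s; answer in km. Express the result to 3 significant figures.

Length contraction gives γ = L₀/L = 610/441.5 = 1.38165.
β = √(1 − 1/γ²) = 0.69004. Lab-frame period = γτ = 1.38165×34.7 s = 47.943 s. Distance = βc × γτ = 0.69004 × 2.998×10⁸ m/s × 47.943 s = 9.9182×10^9 m = 9.92×10^6 km.

9.92×10^6 km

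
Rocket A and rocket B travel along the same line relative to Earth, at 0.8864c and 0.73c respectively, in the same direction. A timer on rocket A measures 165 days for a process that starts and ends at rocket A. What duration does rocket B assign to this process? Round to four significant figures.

184.1 days

Transform rocket A's velocity into rocket B's frame: (0.8864 − 0.73)/(1 − 0.8864·0.73) = 0.1564/0.352928, so the relative speed is 0.44315c.
γ for this relative speed: γ = 1/√(1 − 0.196382) = 1.1155.
The clock on rocket A records proper time, so rocket B measures Δt = γΔτ = 1.1155 × 165 = 184.1 days.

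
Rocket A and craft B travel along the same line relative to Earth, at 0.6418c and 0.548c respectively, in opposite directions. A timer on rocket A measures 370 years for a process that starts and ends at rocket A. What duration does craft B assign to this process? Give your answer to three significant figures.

780 years

Speed of rocket A in craft B's frame: u = (v_A + v_B)/(1 + v_A v_B/c²) = (0.6418 + 0.548)/(1 + 0.6418×0.548) = 1.1898/1.3517064 = 0.88022; |u| = 0.88022c.
At |u| = 0.88022c, γ = (1 − 0.774787)^(−1/2) = 2.1072.
Rocket A's interval is proper; time dilation gives Δt_B = γΔτ = 2.1072 × 370 years = 780 years.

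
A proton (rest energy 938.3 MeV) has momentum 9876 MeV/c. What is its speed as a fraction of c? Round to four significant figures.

0.9955c

pc/(mc²) = 9876/938.3 = 10.525 = βγ = β/√(1−β²).
So β² = x²/(1 + x²) with x = 10.525: x² = 110.776, β² = 110.776/111.776 = 0.991054, β = 0.9955.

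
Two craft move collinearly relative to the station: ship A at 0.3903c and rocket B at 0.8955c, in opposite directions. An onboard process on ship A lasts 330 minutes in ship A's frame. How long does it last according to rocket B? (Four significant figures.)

1087 minutes

The velocity of ship A relative to rocket B is (0.3903 + 0.8955)c / (1 + 0.3903×0.8955) = 0.95279c; relative speed 0.95279c.
γ for this relative speed: γ = 1/√(1 − 0.907809) = 3.2935.
Ship A's interval is proper; time dilation gives Δt_B = γΔτ = 3.2935 × 330 minutes = 1087 minutes.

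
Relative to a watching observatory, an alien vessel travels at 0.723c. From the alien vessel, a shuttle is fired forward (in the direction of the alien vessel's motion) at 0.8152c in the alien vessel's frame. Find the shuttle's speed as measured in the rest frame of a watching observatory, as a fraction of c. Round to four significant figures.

0.9678c

Relativistic velocity addition: u = (u' + v)/(1 + u'v/c²), with u' = 0.8152c and v = 0.723c.
Numerator: 0.8152 + 0.723 = 1.5382. Denominator: 1 + (0.8152)(0.723) = 1.5893896.
u = 1.5382/1.5893896 = 0.96779, so the speed is 0.9678c.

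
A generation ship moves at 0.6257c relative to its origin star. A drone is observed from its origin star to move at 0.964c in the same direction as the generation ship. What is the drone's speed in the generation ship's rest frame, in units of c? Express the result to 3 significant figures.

Transform to the generation ship's frame: u' = (u − v)/(1 − uv/c²).
u' = (0.964 − 0.6257)/(1 − 0.964×0.6257) = 0.3383/0.3968252 = 0.85252.
Speed in the generation ship's frame: 0.853c (in the same direction).

0.853c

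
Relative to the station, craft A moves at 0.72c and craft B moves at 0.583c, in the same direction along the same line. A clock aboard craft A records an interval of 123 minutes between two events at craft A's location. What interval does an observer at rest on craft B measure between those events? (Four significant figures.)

126.6 minutes

Speed of craft A in craft B's frame: u = (v_A − v_B)/(1 − v_A v_B/c²) = (0.72 − 0.583)/(1 − 0.72×0.583) = 0.137/0.58024 = 0.23611; |u| = 0.23611c.
At |u| = 0.23611c, γ = (1 − 0.0557479)^(−1/2) = 1.0291.
The clock on craft A records proper time, so craft B measures Δt = γΔτ = 1.0291 × 123 = 126.6 minutes.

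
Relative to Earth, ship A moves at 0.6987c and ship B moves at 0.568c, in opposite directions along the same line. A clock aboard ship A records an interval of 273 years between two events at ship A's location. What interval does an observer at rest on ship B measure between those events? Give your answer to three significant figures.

Transform ship A's velocity into ship B's frame: (0.6987 + 0.568)/(1 + 0.6987·0.568) = 1.2667/1.3968616, so the relative speed is 0.90682c.
At |u| = 0.90682c, γ = (1 − 0.822323)^(−1/2) = 2.3724.
Ship A's interval is proper; time dilation gives Δt_B = γΔτ = 2.3724 × 273 years = 648 years.

648 years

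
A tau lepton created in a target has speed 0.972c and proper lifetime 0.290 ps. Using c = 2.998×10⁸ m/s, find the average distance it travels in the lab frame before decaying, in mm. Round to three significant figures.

0.360 mm

γ = 1/√(1 − β²) = 1/√(1 − 0.944784) = 1/√0.055216 = 1/0.234981 = 4.2557.
Lab-frame lifetime: Δt = γτ = 4.2557 × 0.290 ps = 1.2342 ps.
Distance: d = vΔt = 0.972 × 2.998×10⁸ m/s × 1.2342×10^-12 s = 3.60×10^-4 m = 0.360 mm.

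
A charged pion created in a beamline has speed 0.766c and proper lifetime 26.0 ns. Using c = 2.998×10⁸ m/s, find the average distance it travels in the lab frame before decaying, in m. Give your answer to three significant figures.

γ = 1/√(1 − β²) = 1/√(1 − 0.586756) = 1/√0.413244 = 1/0.642841 = 1.5556.
Lab-frame lifetime: Δt = γτ = 1.5556 × 26.0 ns = 40.446 ns.
Distance: d = vΔt = 0.766 × 2.998×10⁸ m/s × 4.0446×10^-8 s = 9.29 m.

9.29 m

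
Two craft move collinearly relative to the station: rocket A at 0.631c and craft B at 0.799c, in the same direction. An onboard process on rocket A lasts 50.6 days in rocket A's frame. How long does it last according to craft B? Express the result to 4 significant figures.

Transform rocket A's velocity into craft B's frame: (0.631 − 0.799)/(1 − 0.631·0.799) = −0.168/0.495831, so the relative speed is 0.33883c.
γ for this relative speed: γ = 1/√(1 − 0.114806) = 1.0629.
Rocket A's interval is proper; time dilation gives Δt_B = γΔτ = 1.0629 × 50.6 days = 53.78 days.

53.78 days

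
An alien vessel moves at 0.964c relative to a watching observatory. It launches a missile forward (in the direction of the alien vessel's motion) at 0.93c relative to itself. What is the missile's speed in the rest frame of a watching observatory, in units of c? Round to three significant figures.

0.999c

Relativistic velocity addition: u = (u' + v)/(1 + u'v/c²), with u' = 0.93c and v = 0.964c.
Numerator: 0.93 + 0.964 = 1.894. Denominator: 1 + (0.93)(0.964) = 1.89652.
u = 1.894/1.89652 = 0.99867, so the speed is 0.999c.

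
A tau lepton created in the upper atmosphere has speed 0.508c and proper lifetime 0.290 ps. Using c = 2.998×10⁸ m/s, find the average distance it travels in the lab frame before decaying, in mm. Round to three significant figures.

γ = 1/√(1 − β²) = 1/√(1 − 0.258064) = 1/√0.741936 = 1/0.861357 = 1.161.
Lab-frame lifetime: Δt = γτ = 1.161 × 0.290 ps = 0.33669 ps.
Distance: d = vΔt = 0.508 × 2.998×10⁸ m/s × 3.3669×10^-13 s = 5.13×10^-5 m = 0.0513 mm.

0.0513 mm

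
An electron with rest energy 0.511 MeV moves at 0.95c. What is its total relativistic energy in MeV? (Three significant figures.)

1.64 MeV

γ = 1/√(1 − β²) = 1/√(1 − 0.9025) = 1/√0.0975 = 1/0.31225 = 3.2026.
Total energy: E = γmc² = 3.2026 × 0.511 MeV = 1.64 MeV.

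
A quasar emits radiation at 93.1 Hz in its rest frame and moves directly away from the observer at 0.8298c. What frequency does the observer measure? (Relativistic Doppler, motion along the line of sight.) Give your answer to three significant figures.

Relativistic Doppler (source moving away): f_obs = f_src · √((1−β)/(1+β)).
With β = 0.8298: factor = √(0.1702/1.8298) = 0.30498.
f_obs = 93.1 × 0.30498 = 28.4 Hz.

28.4 Hz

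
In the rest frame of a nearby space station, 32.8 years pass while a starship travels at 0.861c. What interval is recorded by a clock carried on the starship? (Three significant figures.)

16.7 years

Lorentz factor: γ = (1 − 0.741321)^(−1/2) = 1.9662.
The starship's clock runs slow as seen from a nearby space station, so Δτ = Δt/γ = 32.8/1.9662 = 16.7 years.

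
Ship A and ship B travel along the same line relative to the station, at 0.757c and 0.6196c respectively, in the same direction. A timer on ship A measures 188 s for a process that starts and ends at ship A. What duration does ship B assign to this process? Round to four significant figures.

Speed of ship A in ship B's frame: u = (v_A − v_B)/(1 − v_A v_B/c²) = (0.757 − 0.6196)/(1 − 0.757×0.6196) = 0.1374/0.5309628 = 0.25878; |u| = 0.25878c.
γ for this relative speed: γ = 1/√(1 − 0.0669671) = 1.0353.
The clock on ship A records proper time, so ship B measures Δt = γΔτ = 1.0353 × 188 = 194.6 s.

194.6 s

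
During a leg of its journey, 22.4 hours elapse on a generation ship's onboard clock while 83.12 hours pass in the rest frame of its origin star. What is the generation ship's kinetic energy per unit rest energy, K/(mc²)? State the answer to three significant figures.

From Δt = γΔτ: γ = 83.12/22.4 = 3.71071.
Since K = (γ−1)mc², K/(mc²) = 3.71071 − 1 = 2.71.

2.71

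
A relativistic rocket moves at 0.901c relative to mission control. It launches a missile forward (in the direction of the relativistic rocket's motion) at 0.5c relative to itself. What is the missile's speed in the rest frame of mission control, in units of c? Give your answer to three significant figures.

Relativistic velocity addition: u = (u' + v)/(1 + u'v/c²), with u' = 0.5c and v = 0.901c.
Numerator: 0.5 + 0.901 = 1.401. Denominator: 1 + (0.5)(0.901) = 1.4505.
u = 1.401/1.4505 = 0.96587, so the speed is 0.966c.

0.966c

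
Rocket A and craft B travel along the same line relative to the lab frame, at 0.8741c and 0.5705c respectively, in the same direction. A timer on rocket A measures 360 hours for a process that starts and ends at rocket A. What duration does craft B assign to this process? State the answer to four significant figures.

Speed of rocket A in craft B's frame: u = (v_A − v_B)/(1 − v_A v_B/c²) = (0.8741 − 0.5705)/(1 − 0.8741×0.5705) = 0.3036/0.50132595 = 0.60559; |u| = 0.60559c.
At |u| = 0.60559c, γ = (1 − 0.366739)^(−1/2) = 1.2566.
Rocket A's interval is proper; time dilation gives Δt_B = γΔτ = 1.2566 × 360 hours = 452.4 hours.

452.4 hours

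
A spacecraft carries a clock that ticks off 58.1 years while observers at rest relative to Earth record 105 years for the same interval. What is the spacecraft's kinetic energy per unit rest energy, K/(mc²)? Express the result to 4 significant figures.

γ = Δt/Δτ = 105/58.1 = 1.80723.
K/(mc²) = γ − 1 = 1.80723 − 1 = 0.8072.

0.8072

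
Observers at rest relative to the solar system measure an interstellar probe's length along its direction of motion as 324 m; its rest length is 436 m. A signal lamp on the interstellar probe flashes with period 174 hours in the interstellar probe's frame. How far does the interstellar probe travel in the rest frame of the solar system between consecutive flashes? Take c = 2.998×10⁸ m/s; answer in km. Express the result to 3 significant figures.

1.69×10^11 km

From L = L₀/γ: γ = 436/324 = 1.34568.
β = √(1 − 1/γ²) = 0.66916. Lab-frame period = γτ = 1.34568×174 hours = 234.15 hours. Distance = βc × γτ = 0.66916 × 2.998×10⁸ m/s × 842940 s = 1.6911×10^14 m = 1.69×10^11 km.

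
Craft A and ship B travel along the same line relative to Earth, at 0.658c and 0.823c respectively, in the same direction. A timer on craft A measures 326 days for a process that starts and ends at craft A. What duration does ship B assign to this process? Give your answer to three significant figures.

The velocity of craft A relative to ship B is (0.658 − 0.823)c / (1 − 0.658×0.823) = −0.3599c; relative speed 0.3599c.
At |u| = 0.3599c, γ = (1 − 0.129528)^(−1/2) = 1.0718.
Craft A's interval is proper; time dilation gives Δt_B = γΔτ = 1.0718 × 326 days = 349 days.

349 days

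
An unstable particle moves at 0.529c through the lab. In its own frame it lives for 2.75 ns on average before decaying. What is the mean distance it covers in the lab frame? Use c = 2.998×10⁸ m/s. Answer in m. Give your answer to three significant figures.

0.514 m

γ = 1/√(1 − β²) = 1/√(1 − 0.279841) = 1/√0.720159 = 1/0.848622 = 1.1784.
Lab-frame lifetime: Δt = γτ = 1.1784 × 2.75 ns = 3.2406 ns.
Distance: d = vΔt = 0.529 × 2.998×10⁸ m/s × 3.2406×10^-9 s = 0.514 m.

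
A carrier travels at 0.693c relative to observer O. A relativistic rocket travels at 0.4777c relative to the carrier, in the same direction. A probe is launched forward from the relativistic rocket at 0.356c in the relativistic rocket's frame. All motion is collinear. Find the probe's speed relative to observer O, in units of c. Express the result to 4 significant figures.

First combine the probe and relativistic rocket (S''→S'): u₁ = (0.356 + 0.4777)/(1 + 0.356×0.4777) = 0.8337/1.1700612 = 0.71253.
Then combine with the carrier (S'→S): u = (0.71253 + 0.693)/(1 + 0.71253×0.693) = 1.40553/1.49378329 = 0.94092.

0.9409c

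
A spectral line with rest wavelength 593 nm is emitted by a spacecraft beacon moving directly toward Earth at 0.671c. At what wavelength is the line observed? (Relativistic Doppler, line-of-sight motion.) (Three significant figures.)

263 nm

Relativistic Doppler for wavelength: λ_obs = λ_src · √((1−β)/(1+β)).
With β = 0.671: factor = √(0.329/1.671) = 0.44372.
λ_obs = 593 × 0.44372 = 263 nm.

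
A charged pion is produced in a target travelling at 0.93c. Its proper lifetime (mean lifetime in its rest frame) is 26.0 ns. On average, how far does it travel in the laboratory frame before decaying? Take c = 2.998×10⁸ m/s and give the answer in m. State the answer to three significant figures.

19.7 m

With β = 0.93, γ = 1/√(1 − 0.93²) = 1/√0.1351 = 2.7206.
Lab-frame lifetime: Δt = γτ = 2.7206 × 26.0 ns = 70.736 ns.
Distance: d = vΔt = 0.93 × 2.998×10⁸ m/s × 7.0736×10^-8 s = 19.7 m.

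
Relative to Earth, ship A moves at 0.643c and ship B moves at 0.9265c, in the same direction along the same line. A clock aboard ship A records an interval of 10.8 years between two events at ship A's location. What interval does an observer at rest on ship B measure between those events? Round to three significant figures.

The velocity of ship A relative to ship B is (0.643 − 0.9265)c / (1 − 0.643×0.9265) = −0.70128c; relative speed 0.70128c.
At |u| = 0.70128c, γ = (1 − 0.491794)^(−1/2) = 1.4027.
Ship A's interval is proper; time dilation gives Δt_B = γΔτ = 1.4027 × 10.8 years = 15.1 years.

15.1 years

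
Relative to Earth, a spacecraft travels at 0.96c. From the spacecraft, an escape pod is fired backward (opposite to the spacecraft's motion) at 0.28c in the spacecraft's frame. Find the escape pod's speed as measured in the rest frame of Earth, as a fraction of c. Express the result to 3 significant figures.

In units of c, u = (u' + v)/(1 + u'v) with u' = −0.28 and v = 0.96.
Numerator: −0.28 + 0.96 = 0.68. Denominator: 1 + (−0.28)(0.96) = 0.7312.
u = 0.68/0.7312 = 0.92998, so the speed is 0.930c.

0.930c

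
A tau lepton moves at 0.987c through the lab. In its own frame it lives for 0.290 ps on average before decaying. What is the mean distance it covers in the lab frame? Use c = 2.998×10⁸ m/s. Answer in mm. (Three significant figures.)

γ = 1/√(1 − β²) = 1/√(1 − 0.974169) = 1/√0.025831 = 1/0.16072 = 6.222.
Lab-frame lifetime: Δt = γτ = 6.222 × 0.290 ps = 1.8044 ps.
Distance: d = vΔt = 0.987 × 2.998×10⁸ m/s × 1.8044×10^-12 s = 5.34×10^-4 m = 0.534 mm.

0.534 mm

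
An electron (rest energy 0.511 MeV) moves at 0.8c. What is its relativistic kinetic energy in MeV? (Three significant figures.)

0.341 MeV

Lorentz factor: γ = (1 − 0.64)^(−1/2) = 1.66667.
Kinetic energy: K = (γ − 1)mc² = (1.66667 − 1) × 0.511 MeV = 0.66667 × 0.511 = 0.341 MeV.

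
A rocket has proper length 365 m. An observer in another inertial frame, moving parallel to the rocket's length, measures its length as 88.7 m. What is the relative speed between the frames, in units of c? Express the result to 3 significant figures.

Length contraction gives γ = L₀/L = 365/88.7 = 4.115.
β = √(1 − 1/γ²) = √0.940945 = 0.970.

0.970c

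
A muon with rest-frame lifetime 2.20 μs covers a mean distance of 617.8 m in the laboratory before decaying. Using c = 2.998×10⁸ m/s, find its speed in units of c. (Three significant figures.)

Lab distance = (lab lifetime)·v = γτ·βc, so βγ = d/(cτ) = 617.8/(2.998×10⁸ × 2.200×10^-6) = 0.93669.
With βγ = 0.93669: γ² = 1 + (βγ)² = 1.877388, and β = (βγ)/γ = 0.93669/1.37018 = 0.684.

0.684c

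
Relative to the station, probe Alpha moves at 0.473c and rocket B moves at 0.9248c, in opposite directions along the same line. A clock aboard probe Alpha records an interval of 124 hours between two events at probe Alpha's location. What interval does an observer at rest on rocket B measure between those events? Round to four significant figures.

531.7 hours

Speed of probe Alpha in rocket B's frame: u = (v_A + v_B)/(1 + v_A v_B/c²) = (0.473 + 0.9248)/(1 + 0.473×0.9248) = 1.3978/1.4374304 = 0.97243; |u| = 0.97243c.
γ for this relative speed: γ = 1/√(1 − 0.94562) = 4.2883.
The clock on probe Alpha records proper time, so rocket B measures Δt = γΔτ = 4.2883 × 124 = 531.7 hours.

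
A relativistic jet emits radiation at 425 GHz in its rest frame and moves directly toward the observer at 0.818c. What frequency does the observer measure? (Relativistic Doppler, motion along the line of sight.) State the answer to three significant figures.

Relativistic Doppler (source moving toward): f_obs = f_src · √((1+β)/(1−β)).
With β = 0.818: factor = √(1.818/0.182) = 3.1605.
f_obs = 425 × 3.1605 = 1340 GHz.

1340 GHz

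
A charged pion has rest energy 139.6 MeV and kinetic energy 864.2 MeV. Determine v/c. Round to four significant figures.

0.9903

γ = 1 + K/(mc²) = 1 + 864.2/139.6 = 7.1905.
β = √(1 − 1/γ²) = √(1 − 0.0193411) = √0.9806589 = 0.9903.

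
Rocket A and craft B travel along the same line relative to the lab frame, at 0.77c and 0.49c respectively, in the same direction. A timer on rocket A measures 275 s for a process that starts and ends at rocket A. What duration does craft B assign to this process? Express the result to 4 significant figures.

Transform rocket A's velocity into craft B's frame: (0.77 − 0.49)/(1 − 0.77·0.49) = 0.28/0.6227, so the relative speed is 0.44965c.
γ for this relative speed: γ = 1/√(1 − 0.202185) = 1.1196.
The clock on rocket A records proper time, so craft B measures Δt = γΔτ = 1.1196 × 275 = 307.9 s.

307.9 s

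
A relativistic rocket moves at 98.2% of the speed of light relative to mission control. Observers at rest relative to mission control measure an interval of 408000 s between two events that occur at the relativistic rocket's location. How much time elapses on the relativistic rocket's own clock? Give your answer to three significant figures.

With β = 0.982, γ = 1/√(1 − 0.982²) = 1/√0.035676 = 5.2943.
The relativistic rocket's clock runs slow as seen from mission control, so Δτ = Δt/γ = 408000/5.2943 = 77100 s.

77100 s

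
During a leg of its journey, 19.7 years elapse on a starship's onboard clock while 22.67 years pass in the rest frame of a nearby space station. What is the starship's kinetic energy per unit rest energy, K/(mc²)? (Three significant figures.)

0.151

The time-dilation ratio gives γ = 22.67/19.7 = 1.15076.
Since K = (γ−1)mc², K/(mc²) = 1.15076 − 1 = 0.151.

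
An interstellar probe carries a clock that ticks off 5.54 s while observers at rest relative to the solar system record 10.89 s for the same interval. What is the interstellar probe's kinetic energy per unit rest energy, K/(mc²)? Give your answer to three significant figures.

0.966

The time-dilation ratio gives γ = 10.89/5.54 = 1.9657.
Since K = (γ−1)mc², K/(mc²) = 1.9657 − 1 = 0.966.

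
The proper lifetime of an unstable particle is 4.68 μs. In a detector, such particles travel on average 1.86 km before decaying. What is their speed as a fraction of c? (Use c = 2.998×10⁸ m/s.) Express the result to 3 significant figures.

d = βγcτ ⇒ βγ = d/(cτ) = 1860 m / (1403.064 m) = 1.3257.
β = (βγ)/√(1+(βγ)²) = 1.3257/√2.75748 = 0.798.

0.798c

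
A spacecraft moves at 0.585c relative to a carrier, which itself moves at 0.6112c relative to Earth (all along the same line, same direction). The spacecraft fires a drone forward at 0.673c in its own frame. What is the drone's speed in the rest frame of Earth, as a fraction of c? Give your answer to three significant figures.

0.976c

Compose velocities in two stages. Stage 1 (into S'): u₁ = (0.673+0.585)/(1+0.673×0.585) = 0.90263.
Stage 2 (into S): u = (0.90263+0.6112)/(1+0.90263×0.6112) = 0.9756, so the speed is 0.976c.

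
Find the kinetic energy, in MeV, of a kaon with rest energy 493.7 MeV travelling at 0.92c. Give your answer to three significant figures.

With β = 0.92, γ = 1/√(1 − 0.92²) = 1/√0.1536 = 2.5516.
Kinetic energy: K = (γ − 1)mc² = (2.5516 − 1) × 493.7 MeV = 1.5516 × 493.7 = 766 MeV.

766 MeV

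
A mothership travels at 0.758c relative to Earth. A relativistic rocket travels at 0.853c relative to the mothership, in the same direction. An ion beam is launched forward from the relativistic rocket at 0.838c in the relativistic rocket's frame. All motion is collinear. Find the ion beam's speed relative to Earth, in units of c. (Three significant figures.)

Compose velocities in two stages. Stage 1 (into S'): u₁ = (0.838+0.853)/(1+0.838×0.853) = 0.98611.
Stage 2 (into S): u = (0.98611+0.758)/(1+0.98611×0.758) = 0.99808, so the speed is 0.998c.

0.998c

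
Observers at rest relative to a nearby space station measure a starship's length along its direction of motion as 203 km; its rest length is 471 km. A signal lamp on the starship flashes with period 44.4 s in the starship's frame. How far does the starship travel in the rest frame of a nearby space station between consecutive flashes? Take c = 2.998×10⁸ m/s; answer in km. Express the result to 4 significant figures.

Length contraction gives γ = L₀/L = 471/203 = 2.3202.
β = √(1 − 1/γ²) = 0.90235. Lab-frame period = γτ = 2.3202×44.4 s = 103.02 s. Distance = βc × γτ = 0.90235 × 2.998×10⁸ m/s × 103.02 s = 2.7869×10^10 m = 2.787×10^7 km.

2.787×10^7 km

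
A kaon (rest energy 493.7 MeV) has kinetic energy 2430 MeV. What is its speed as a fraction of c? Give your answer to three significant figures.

0.986c

K = (γ−1)mc², so γ = 1 + 2430/493.7 = 5.922.
Then v/c = √(1 − γ⁻²) = √(1 − 0.0285143) = √0.9714857 = 0.986.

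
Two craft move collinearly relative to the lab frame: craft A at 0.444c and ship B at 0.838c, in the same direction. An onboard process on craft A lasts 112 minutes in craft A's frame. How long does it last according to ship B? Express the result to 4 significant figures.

143.8 minutes

Speed of craft A in ship B's frame: u = (v_A − v_B)/(1 − v_A v_B/c²) = (0.444 − 0.838)/(1 − 0.444×0.838) = −0.394/0.627928 = −0.62746; |u| = 0.62746c.
At |u| = 0.62746c, γ = (1 − 0.393706)^(−1/2) = 1.2843.
The clock on craft A records proper time, so ship B measures Δt = γΔτ = 1.2843 × 112 = 143.8 minutes.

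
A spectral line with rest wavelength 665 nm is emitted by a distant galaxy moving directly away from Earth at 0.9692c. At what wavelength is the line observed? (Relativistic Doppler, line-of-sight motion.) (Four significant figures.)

5317 nm

Relativistic Doppler for wavelength: λ_obs = λ_src · √((1+β)/(1−β)).
With β = 0.9692: factor = √(1.9692/0.0308) = 7.9959.
λ_obs = 665 × 7.9959 = 5317 nm.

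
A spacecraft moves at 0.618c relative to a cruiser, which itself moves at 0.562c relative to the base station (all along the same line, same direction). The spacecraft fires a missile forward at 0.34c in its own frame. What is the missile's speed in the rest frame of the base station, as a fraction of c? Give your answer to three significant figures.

0.937c

Compose velocities in two stages. Stage 1 (into S'): u₁ = (0.34+0.618)/(1+0.34×0.618) = 0.79166.
Stage 2 (into S): u = (0.79166+0.562)/(1+0.79166×0.562) = 0.93685, so the speed is 0.937c.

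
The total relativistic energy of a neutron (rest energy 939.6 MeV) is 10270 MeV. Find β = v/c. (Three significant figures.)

γ = E/(mc²) = 10270/939.6 = 10.93.
β = √(1 − 1/γ²) = √(1 − 0.00837066) = √0.99162934 = 0.996.

0.996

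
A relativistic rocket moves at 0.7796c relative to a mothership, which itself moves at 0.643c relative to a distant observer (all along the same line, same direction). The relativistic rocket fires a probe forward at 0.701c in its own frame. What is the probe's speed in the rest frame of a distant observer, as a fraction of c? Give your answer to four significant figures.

0.9906c

Compose velocities in two stages. Stage 1 (into S'): u₁ = (0.701+0.7796)/(1+0.701×0.7796) = 0.95739.
Stage 2 (into S): u = (0.95739+0.643)/(1+0.95739×0.643) = 0.99058, so the speed is 0.9906c.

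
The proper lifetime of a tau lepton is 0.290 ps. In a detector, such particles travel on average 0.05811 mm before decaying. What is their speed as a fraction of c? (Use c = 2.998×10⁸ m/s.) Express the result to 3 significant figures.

Let x = d/(cτ) = 5.811×10^-5 m / (2.998×10⁸ m/s × 2.900×10^-13 s) = 0.66838. Since d = βγcτ, x = βγ = β/√(1−β²).
Solving: β² = x²/(1+x²) = 0.446732/1.446732 = 0.308787, so β = 0.556.

0.556c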